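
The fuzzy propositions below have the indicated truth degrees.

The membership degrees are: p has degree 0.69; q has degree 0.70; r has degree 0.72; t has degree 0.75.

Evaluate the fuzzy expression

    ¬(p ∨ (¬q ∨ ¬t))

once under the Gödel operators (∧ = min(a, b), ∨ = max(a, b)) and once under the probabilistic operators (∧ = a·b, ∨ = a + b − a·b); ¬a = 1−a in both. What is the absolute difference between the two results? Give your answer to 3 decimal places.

0.147

Under Gödel:
  ¬q = 1 − 0.70 = 0.30
  ¬t = 1 − 0.75 = 0.25
  ¬q ∨ ¬t = max(a, b) on (0.30, 0.25) = 0.30
  p ∨ (¬q ∨ ¬t) = max(a, b) on (0.69, 0.30) = 0.69
  ¬(p ∨ (¬q ∨ ¬t)) = 1 − 0.69 = 0.31
  → value = 0.3100
Under probabilistic:
  ¬q = 1 − 0.7000 = 0.3000
  ¬t = 1 − 0.7500 = 0.2500
  ¬q ∨ ¬t = a + b − a·b on (0.3000, 0.2500) = 0.4750
  p ∨ (¬q ∨ ¬t) = a + b − a·b on (0.6900, 0.4750) = 0.8373
  ¬(p ∨ (¬q ∨ ¬t)) = 1 − 0.8373 = 0.1627
  → value = 0.1627
|0.3100 − 0.1627| = 0.147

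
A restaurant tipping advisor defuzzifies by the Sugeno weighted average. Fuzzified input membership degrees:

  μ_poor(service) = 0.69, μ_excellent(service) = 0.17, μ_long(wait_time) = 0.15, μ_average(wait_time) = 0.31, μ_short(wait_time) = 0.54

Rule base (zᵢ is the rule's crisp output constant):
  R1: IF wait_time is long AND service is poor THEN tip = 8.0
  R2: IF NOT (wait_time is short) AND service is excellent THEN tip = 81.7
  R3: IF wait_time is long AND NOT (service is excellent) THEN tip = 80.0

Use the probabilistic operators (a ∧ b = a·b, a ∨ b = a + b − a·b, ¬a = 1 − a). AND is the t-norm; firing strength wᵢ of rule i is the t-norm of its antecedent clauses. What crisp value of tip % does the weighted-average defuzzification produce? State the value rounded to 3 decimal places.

56.097

R1 (z=8.0): long=0.15, poor=0.69; AND[a·b] → w = 0.1035
R2 (z=81.7): ¬short=1−0.54=0.46, excellent=0.17; AND[a·b] → w = 0.0782
R3 (z=80.0): long=0.15, ¬excellent=1−0.17=0.83; AND[a·b] → w = 0.1245
Weighted average = (0.1035·8.0 + 0.0782·81.7 + 0.1245·80.0) / (0.1035 + 0.0782 + 0.1245)
  = 17.1769 / 0.3062 = 56.097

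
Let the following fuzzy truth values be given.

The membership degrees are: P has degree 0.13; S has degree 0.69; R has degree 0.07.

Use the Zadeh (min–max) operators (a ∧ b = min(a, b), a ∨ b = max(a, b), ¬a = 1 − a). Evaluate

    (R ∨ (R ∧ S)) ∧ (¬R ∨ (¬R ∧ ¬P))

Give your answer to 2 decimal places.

0.07

R ∧ S = min(a, b) on (0.07, 0.69) = 0.07
R ∨ (R ∧ S) = max(a, b) on (0.07, 0.07) = 0.07
¬R = 1 − 0.07 = 0.93
¬R = 1 − 0.07 = 0.93
¬P = 1 − 0.13 = 0.87
¬R ∧ ¬P = min(a, b) on (0.93, 0.87) = 0.87
¬R ∨ (¬R ∧ ¬P) = max(a, b) on (0.93, 0.87) = 0.93
(R ∨ (R ∧ S)) ∧ (¬R ∨ (¬R ∧ ¬P)) = min(a, b) on (0.07, 0.93) = 0.07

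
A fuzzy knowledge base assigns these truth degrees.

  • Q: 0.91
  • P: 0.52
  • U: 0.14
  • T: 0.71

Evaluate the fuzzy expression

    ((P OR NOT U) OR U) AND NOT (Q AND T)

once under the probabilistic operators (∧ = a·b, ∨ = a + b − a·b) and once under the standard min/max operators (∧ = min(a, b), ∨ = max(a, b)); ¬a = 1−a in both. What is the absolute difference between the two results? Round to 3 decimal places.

Under probabilistic:
  NOT U = 1 − 0.1400 = 0.8600
  P OR NOT U = a + b − a·b on (0.5200, 0.8600) = 0.9328
  (P OR NOT U) OR U = a + b − a·b on (0.9328, 0.1400) = 0.9422
  Q AND T = a·b on (0.9100, 0.7100) = 0.6461
  NOT (Q AND T) = 1 − 0.6461 = 0.3539
  ((P OR NOT U) OR U) AND NOT (Q AND T) = a·b on (0.9422, 0.3539) = 0.3334
  → value = 0.3334
Under standard min/max:
  NOT U = 1 − 0.14 = 0.86
  P OR NOT U = max(a, b) on (0.52, 0.86) = 0.86
  (P OR NOT U) OR U = max(a, b) on (0.86, 0.14) = 0.86
  Q AND T = min(a, b) on (0.91, 0.71) = 0.71
  NOT (Q AND T) = 1 − 0.71 = 0.29
  ((P OR NOT U) OR U) AND NOT (Q AND T) = min(a, b) on (0.86, 0.29) = 0.29
  → value = 0.2900
|0.3334 − 0.2900| = 0.043

0.043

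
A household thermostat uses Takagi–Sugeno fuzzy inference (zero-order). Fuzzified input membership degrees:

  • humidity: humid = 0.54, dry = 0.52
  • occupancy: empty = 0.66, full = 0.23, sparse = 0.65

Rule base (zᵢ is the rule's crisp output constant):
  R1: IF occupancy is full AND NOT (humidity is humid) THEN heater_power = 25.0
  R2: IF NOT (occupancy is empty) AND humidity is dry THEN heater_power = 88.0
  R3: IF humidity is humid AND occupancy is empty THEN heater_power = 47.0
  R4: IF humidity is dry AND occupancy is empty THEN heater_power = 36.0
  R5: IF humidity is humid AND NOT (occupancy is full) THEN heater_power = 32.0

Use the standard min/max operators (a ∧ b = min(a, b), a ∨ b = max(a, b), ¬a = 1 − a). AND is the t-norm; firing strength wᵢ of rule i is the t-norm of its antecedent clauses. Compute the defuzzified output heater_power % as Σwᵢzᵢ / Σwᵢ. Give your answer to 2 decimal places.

44.72

R1 (z=25.0): full=0.23, ¬humid=1−0.54=0.46; AND[min(a, b)] → w = 0.23
R2 (z=88.0): ¬empty=1−0.66=0.34, dry=0.52; AND[min(a, b)] → w = 0.34
R3 (z=47.0): humid=0.54, empty=0.66; AND[min(a, b)] → w = 0.54
R4 (z=36.0): dry=0.52, empty=0.66; AND[min(a, b)] → w = 0.52
R5 (z=32.0): humid=0.54, ¬full=1−0.23=0.77; AND[min(a, b)] → w = 0.54
Weighted average = (0.23·25.0 + 0.34·88.0 + 0.54·47.0 + 0.52·36.0 + 0.54·32.0) / (0.23 + 0.34 + 0.54 + 0.52 + 0.54)
  = 97.0500 / 2.1700 = 44.72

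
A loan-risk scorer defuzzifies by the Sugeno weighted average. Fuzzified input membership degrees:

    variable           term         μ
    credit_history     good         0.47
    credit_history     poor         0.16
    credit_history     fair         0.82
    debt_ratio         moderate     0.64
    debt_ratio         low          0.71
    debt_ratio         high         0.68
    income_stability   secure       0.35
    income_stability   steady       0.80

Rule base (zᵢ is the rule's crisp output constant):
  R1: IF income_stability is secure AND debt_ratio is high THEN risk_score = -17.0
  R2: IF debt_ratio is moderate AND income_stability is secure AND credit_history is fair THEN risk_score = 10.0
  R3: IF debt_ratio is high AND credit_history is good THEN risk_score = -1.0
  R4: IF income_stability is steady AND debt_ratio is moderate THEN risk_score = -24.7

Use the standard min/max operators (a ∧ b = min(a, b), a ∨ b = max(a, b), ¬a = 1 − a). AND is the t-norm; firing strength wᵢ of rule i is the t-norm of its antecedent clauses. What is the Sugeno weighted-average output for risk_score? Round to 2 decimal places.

R1 (z=-17.0): secure=0.35, high=0.68; AND[min(a, b)] → w = 0.35
R2 (z=10.0): moderate=0.64, secure=0.35, fair=0.82; AND[min(a, b)] → w = 0.35
R3 (z=-1.0): high=0.68, good=0.47; AND[min(a, b)] → w = 0.47
R4 (z=-24.7): steady=0.80, moderate=0.64; AND[min(a, b)] → w = 0.64
Weighted average = (0.35·-17.0 + 0.35·10.0 + 0.47·-1.0 + 0.64·-24.7) / (0.35 + 0.35 + 0.47 + 0.64)
  = -18.7280 / 1.8100 = -10.35

-10.35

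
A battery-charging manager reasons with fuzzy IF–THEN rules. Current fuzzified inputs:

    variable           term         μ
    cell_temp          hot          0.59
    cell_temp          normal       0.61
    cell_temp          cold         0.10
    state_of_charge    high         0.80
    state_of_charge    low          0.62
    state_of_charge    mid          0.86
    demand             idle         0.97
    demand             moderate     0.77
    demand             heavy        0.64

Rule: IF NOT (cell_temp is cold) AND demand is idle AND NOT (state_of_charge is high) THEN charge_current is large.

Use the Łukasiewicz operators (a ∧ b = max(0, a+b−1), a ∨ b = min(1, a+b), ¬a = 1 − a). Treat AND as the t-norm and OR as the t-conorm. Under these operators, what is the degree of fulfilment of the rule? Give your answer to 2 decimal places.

0.07

firing strength: ¬cold=1−0.10=0.90, idle=0.97, ¬high=1−0.80=0.20; AND[max(0, a+b−1)] → w = 0.07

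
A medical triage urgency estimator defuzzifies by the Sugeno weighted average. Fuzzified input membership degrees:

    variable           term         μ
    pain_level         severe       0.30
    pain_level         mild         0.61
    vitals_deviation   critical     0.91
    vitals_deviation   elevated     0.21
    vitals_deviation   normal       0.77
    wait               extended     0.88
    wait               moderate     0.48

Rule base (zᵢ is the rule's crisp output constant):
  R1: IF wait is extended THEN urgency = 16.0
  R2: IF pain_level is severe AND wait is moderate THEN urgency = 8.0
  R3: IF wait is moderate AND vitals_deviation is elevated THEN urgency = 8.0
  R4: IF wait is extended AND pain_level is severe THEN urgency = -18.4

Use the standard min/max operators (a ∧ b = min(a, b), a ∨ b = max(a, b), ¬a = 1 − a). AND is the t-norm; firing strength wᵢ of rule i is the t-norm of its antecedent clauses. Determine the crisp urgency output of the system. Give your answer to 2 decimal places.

7.48

R1 (z=16.0): extended=0.88 → w = 0.88
R2 (z=8.0): severe=0.30, moderate=0.48; AND[min(a, b)] → w = 0.30
R3 (z=8.0): moderate=0.48, elevated=0.21; AND[min(a, b)] → w = 0.21
R4 (z=-18.4): extended=0.88, severe=0.30; AND[min(a, b)] → w = 0.30
Weighted average = (0.88·16.0 + 0.30·8.0 + 0.21·8.0 + 0.30·-18.4) / (0.88 + 0.30 + 0.21 + 0.30)
  = 12.6400 / 1.6900 = 7.48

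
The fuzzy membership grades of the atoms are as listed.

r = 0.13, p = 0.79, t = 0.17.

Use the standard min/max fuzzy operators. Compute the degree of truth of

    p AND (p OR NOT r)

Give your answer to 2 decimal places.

0.79

NOT r = 1 − 0.13 = 0.87
p OR NOT r = max(a, b) on (0.79, 0.87) = 0.87
p AND (p OR NOT r) = min(a, b) on (0.79, 0.87) = 0.79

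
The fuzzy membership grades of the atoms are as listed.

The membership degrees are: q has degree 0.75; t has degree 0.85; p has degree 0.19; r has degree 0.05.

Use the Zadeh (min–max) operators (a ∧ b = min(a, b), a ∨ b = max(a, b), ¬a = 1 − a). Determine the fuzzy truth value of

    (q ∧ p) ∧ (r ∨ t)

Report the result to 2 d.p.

q ∧ p = min(a, b) on (0.75, 0.19) = 0.19
r ∨ t = max(a, b) on (0.05, 0.85) = 0.85
(q ∧ p) ∧ (r ∨ t) = min(a, b) on (0.19, 0.85) = 0.19

0.19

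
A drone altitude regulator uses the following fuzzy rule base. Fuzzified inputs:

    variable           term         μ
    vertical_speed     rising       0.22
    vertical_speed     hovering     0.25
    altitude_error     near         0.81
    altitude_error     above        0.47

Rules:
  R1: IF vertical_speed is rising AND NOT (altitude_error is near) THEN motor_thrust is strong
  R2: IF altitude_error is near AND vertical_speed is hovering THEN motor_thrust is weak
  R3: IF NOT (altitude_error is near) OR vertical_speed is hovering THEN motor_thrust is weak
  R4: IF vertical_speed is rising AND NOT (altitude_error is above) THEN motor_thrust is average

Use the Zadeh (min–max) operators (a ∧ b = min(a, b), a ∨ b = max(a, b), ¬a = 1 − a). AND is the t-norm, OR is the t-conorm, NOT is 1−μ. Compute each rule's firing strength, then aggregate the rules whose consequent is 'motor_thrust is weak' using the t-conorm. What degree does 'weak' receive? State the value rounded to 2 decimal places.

R1: rising=0.22, ¬near=1−0.81=0.19; AND[min(a, b)] → w = 0.19
R2: near=0.81, hovering=0.25; AND[min(a, b)] → w = 0.25
R3: ¬near=1−0.81=0.19, hovering=0.25; OR[max(a, b)] → w = 0.25
R4: rising=0.22, ¬above=1−0.47=0.53; AND[min(a, b)] → w = 0.22
Rules with consequent 'weak': {R2, R3} → strengths 0.25, 0.25
Aggregate via t-conorm [max(a, b)]: 0.25

0.25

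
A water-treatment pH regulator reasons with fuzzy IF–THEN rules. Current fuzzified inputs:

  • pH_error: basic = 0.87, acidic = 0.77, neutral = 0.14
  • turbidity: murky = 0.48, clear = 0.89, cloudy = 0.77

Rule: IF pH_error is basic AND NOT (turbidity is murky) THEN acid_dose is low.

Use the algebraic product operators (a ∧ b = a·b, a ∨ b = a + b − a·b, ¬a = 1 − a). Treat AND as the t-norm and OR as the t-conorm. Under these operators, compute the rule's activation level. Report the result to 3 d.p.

firing strength: basic=0.87, ¬murky=1−0.48=0.52; AND[a·b] → w = 0.4524

0.452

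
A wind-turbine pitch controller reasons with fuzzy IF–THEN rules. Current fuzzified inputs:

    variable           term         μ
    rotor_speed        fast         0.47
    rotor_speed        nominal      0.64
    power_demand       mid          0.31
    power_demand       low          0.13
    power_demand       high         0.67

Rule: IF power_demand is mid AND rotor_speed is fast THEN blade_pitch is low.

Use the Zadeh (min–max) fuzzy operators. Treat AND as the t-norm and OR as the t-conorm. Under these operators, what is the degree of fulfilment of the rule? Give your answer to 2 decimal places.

0.31

firing strength: mid=0.31, fast=0.47; AND[min(a, b)] → w = 0.31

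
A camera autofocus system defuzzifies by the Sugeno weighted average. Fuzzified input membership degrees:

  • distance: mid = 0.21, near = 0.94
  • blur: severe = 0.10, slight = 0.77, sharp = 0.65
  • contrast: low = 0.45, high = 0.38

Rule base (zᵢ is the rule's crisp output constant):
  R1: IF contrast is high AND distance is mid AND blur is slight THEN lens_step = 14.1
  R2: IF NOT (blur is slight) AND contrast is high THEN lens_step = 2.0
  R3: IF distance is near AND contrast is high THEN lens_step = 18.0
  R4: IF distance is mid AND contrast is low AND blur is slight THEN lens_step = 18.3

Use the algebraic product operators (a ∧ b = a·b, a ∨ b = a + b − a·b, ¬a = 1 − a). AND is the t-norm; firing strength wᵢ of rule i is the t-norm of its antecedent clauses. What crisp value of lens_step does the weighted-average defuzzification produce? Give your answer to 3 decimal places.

15.208

R1 (z=14.1): high=0.38, mid=0.21, slight=0.77; AND[a·b] → w = 0.0614
R2 (z=2.0): ¬slight=1−0.77=0.23, high=0.38; AND[a·b] → w = 0.0874
R3 (z=18.0): near=0.94, high=0.38; AND[a·b] → w = 0.3572
R4 (z=18.3): mid=0.21, low=0.45, slight=0.77; AND[a·b] → w = 0.0728
Weighted average = (0.0614·14.1 + 0.0874·2.0 + 0.3572·18.0 + 0.0728·18.3) / (0.0614 + 0.0874 + 0.3572 + 0.0728)
  = 8.8024 / 0.5788 = 15.208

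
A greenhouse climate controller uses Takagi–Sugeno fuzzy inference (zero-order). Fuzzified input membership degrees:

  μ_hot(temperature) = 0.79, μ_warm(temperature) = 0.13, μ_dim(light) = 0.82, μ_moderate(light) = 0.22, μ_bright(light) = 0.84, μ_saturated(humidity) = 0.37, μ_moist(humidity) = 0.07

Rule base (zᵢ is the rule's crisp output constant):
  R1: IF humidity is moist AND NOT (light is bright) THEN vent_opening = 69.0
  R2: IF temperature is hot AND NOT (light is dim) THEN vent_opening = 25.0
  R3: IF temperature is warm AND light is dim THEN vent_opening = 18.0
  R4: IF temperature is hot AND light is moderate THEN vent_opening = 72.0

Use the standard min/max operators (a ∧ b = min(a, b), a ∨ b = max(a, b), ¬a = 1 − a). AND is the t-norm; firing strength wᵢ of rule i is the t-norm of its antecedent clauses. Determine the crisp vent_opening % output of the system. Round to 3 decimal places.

45.850

R1 (z=69.0): moist=0.07, ¬bright=1−0.84=0.16; AND[min(a, b)] → w = 0.07
R2 (z=25.0): hot=0.79, ¬dim=1−0.82=0.18; AND[min(a, b)] → w = 0.18
R3 (z=18.0): warm=0.13, dim=0.82; AND[min(a, b)] → w = 0.13
R4 (z=72.0): hot=0.79, moderate=0.22; AND[min(a, b)] → w = 0.22
Weighted average = (0.07·69.0 + 0.18·25.0 + 0.13·18.0 + 0.22·72.0) / (0.07 + 0.18 + 0.13 + 0.22)
  = 27.5100 / 0.6000 = 45.850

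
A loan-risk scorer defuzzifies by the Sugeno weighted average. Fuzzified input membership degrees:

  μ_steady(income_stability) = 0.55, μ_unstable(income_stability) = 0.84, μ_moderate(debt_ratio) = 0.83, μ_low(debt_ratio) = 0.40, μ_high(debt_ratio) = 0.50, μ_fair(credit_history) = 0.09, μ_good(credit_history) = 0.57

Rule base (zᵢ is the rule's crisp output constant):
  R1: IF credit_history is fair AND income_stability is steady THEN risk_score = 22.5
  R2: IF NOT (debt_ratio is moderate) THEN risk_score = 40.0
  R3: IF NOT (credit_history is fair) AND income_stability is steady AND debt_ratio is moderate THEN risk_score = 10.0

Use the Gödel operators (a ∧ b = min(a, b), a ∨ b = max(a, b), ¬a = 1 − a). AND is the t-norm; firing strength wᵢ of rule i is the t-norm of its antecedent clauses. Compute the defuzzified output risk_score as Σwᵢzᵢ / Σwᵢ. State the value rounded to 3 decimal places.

R1 (z=22.5): fair=0.09, steady=0.55; AND[min(a, b)] → w = 0.09
R2 (z=40.0): ¬moderate=1−0.83=0.17 → w = 0.17
R3 (z=10.0): ¬fair=1−0.09=0.91, steady=0.55, moderate=0.83; AND[min(a, b)] → w = 0.55
Weighted average = (0.09·22.5 + 0.17·40.0 + 0.55·10.0) / (0.09 + 0.17 + 0.55)
  = 14.3250 / 0.8100 = 17.685

17.685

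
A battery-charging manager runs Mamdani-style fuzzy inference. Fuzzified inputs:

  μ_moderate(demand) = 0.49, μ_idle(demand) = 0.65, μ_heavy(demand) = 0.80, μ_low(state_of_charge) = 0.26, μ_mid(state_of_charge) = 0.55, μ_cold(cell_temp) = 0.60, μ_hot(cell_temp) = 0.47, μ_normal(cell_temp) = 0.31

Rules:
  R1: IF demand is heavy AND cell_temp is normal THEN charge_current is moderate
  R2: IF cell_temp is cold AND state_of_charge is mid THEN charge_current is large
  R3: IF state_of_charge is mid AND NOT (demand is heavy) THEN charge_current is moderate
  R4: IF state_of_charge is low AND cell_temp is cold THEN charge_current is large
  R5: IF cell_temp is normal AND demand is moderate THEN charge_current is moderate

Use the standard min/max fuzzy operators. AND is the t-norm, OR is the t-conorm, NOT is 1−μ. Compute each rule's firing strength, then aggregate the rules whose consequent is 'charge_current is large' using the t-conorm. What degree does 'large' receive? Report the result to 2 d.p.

R1: heavy=0.80, normal=0.31; AND[min(a, b)] → w = 0.31
R2: cold=0.60, mid=0.55; AND[min(a, b)] → w = 0.55
R3: mid=0.55, ¬heavy=1−0.80=0.20; AND[min(a, b)] → w = 0.20
R4: low=0.26, cold=0.60; AND[min(a, b)] → w = 0.26
R5: normal=0.31, moderate=0.49; AND[min(a, b)] → w = 0.31
Rules with consequent 'large': {R2, R4} → strengths 0.55, 0.26
Aggregate via t-conorm [max(a, b)]: 0.55

0.55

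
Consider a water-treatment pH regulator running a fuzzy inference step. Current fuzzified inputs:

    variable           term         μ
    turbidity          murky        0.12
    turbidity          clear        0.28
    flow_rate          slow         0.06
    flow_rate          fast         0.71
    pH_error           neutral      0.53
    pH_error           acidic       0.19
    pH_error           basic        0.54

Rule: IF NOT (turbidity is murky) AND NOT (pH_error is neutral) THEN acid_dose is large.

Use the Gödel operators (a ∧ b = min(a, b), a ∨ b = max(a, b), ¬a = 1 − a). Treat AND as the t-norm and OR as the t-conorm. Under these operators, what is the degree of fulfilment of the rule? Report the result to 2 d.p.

firing strength: ¬murky=1−0.12=0.88, ¬neutral=1−0.53=0.47; AND[min(a, b)] → w = 0.47

0.47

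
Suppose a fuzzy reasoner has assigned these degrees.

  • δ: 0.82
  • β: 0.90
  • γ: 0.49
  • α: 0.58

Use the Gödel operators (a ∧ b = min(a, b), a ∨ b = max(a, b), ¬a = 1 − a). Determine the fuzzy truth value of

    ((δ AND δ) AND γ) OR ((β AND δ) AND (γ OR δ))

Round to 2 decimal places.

δ AND δ = min(a, b) on (0.82, 0.82) = 0.82
(δ AND δ) AND γ = min(a, b) on (0.82, 0.49) = 0.49
β AND δ = min(a, b) on (0.90, 0.82) = 0.82
γ OR δ = max(a, b) on (0.49, 0.82) = 0.82
(β AND δ) AND (γ OR δ) = min(a, b) on (0.82, 0.82) = 0.82
((δ AND δ) AND γ) OR ((β AND δ) AND (γ OR δ)) = max(a, b) on (0.49, 0.82) = 0.82

0.82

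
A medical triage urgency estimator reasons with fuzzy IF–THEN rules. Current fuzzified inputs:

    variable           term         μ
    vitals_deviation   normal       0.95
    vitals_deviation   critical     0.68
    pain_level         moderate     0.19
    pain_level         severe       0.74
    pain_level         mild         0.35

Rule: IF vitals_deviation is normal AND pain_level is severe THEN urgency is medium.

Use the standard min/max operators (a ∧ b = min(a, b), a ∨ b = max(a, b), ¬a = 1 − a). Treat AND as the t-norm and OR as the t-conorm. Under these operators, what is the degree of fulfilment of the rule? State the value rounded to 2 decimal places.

firing strength: normal=0.95, severe=0.74; AND[min(a, b)] → w = 0.74

0.74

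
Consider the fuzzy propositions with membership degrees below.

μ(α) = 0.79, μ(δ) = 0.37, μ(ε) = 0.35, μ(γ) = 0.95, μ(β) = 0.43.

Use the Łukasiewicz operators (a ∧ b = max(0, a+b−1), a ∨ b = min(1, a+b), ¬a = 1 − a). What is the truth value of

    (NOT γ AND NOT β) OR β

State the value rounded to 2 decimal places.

NOT γ = 1 − 0.95 = 0.05
NOT β = 1 − 0.43 = 0.57
NOT γ AND NOT β = max(0, a+b−1) on (0.05, 0.57) = 0.00
(NOT γ AND NOT β) OR β = min(1, a+b) on (0.00, 0.43) = 0.43

0.43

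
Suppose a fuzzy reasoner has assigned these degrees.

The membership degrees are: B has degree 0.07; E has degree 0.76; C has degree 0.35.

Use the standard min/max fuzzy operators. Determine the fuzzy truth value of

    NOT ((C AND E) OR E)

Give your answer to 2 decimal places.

0.24

C AND E = min(a, b) on (0.35, 0.76) = 0.35
(C AND E) OR E = max(a, b) on (0.35, 0.76) = 0.76
NOT ((C AND E) OR E) = 1 − 0.76 = 0.24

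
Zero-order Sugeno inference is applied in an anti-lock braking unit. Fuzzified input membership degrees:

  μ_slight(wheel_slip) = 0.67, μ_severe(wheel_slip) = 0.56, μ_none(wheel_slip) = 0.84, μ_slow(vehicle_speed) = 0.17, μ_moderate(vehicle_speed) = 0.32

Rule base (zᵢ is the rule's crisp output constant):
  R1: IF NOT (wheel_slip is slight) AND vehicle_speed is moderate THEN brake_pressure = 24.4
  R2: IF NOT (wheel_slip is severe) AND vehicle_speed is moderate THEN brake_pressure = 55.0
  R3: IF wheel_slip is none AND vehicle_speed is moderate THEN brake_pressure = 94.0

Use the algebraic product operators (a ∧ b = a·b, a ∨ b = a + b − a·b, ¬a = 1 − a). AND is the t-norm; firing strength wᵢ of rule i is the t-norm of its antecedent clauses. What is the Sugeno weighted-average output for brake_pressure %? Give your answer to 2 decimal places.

69.08

R1 (z=24.4): ¬slight=1−0.67=0.33, moderate=0.32; AND[a·b] → w = 0.1056
R2 (z=55.0): ¬severe=1−0.56=0.44, moderate=0.32; AND[a·b] → w = 0.1408
R3 (z=94.0): none=0.84, moderate=0.32; AND[a·b] → w = 0.2688
Weighted average = (0.1056·24.4 + 0.1408·55.0 + 0.2688·94.0) / (0.1056 + 0.1408 + 0.2688)
  = 35.5878 / 0.5152 = 69.08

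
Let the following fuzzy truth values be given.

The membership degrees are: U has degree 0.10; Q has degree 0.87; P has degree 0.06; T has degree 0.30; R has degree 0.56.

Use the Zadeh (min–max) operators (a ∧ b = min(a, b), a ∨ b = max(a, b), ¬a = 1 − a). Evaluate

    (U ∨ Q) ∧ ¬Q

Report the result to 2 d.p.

U ∨ Q = max(a, b) on (0.10, 0.87) = 0.87
¬Q = 1 − 0.87 = 0.13
(U ∨ Q) ∧ ¬Q = min(a, b) on (0.87, 0.13) = 0.13

0.13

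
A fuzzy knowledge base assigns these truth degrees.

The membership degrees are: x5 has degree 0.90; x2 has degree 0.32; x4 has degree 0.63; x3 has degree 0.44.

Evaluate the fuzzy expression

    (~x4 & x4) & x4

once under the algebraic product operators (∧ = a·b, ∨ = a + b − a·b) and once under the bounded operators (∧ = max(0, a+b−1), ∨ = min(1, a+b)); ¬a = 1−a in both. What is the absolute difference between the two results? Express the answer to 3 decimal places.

Under algebraic product:
  ~x4 = 1 − 0.6300 = 0.3700
  ~x4 & x4 = a·b on (0.3700, 0.6300) = 0.2331
  (~x4 & x4) & x4 = a·b on (0.2331, 0.6300) = 0.1469
  → value = 0.1469
Under bounded:
  ~x4 = 1 − 0.63 = 0.37
  ~x4 & x4 = max(0, a+b−1) on (0.37, 0.63) = 0.00
  (~x4 & x4) & x4 = max(0, a+b−1) on (0.00, 0.63) = 0.00
  → value = 0.0000
|0.1469 − 0.0000| = 0.147

0.147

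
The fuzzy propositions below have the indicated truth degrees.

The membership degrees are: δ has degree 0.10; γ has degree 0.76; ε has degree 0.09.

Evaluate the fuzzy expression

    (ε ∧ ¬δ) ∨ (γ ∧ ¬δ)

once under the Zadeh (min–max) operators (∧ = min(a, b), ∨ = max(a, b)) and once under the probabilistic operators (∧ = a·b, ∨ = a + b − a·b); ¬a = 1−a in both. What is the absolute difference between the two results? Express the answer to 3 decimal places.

0.050

Under Zadeh (min–max):
  ¬δ = 1 − 0.10 = 0.90
  ε ∧ ¬δ = min(a, b) on (0.09, 0.90) = 0.09
  ¬δ = 1 − 0.10 = 0.90
  γ ∧ ¬δ = min(a, b) on (0.76, 0.90) = 0.76
  (ε ∧ ¬δ) ∨ (γ ∧ ¬δ) = max(a, b) on (0.09, 0.76) = 0.76
  → value = 0.7600
Under probabilistic:
  ¬δ = 1 − 0.1000 = 0.9000
  ε ∧ ¬δ = a·b on (0.0900, 0.9000) = 0.0810
  ¬δ = 1 − 0.1000 = 0.9000
  γ ∧ ¬δ = a·b on (0.7600, 0.9000) = 0.6840
  (ε ∧ ¬δ) ∨ (γ ∧ ¬δ) = a + b − a·b on (0.0810, 0.6840) = 0.7096
  → value = 0.7096
|0.7600 − 0.7096| = 0.050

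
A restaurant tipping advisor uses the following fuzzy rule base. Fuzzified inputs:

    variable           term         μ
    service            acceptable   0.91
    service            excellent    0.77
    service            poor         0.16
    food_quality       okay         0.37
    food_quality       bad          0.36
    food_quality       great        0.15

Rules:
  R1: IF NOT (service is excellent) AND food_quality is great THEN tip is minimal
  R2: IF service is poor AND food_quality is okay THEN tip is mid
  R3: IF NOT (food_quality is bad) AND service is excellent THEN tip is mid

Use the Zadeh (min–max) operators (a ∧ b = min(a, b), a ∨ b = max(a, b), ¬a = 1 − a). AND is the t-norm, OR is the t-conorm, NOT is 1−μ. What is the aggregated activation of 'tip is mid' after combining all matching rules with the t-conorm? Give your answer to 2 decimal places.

R1: ¬excellent=1−0.77=0.23, great=0.15; AND[min(a, b)] → w = 0.15
R2: poor=0.16, okay=0.37; AND[min(a, b)] → w = 0.16
R3: ¬bad=1−0.36=0.64, excellent=0.77; AND[min(a, b)] → w = 0.64
Rules with consequent 'mid': {R2, R3} → strengths 0.16, 0.64
Aggregate via t-conorm [max(a, b)]: 0.64

0.64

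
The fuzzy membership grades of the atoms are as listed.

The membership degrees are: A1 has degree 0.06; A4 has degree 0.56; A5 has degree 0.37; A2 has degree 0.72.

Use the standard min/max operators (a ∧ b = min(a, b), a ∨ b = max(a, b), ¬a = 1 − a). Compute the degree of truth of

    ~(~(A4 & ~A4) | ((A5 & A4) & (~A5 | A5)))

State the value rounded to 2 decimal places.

0.44

~A4 = 1 − 0.56 = 0.44
A4 & ~A4 = min(a, b) on (0.56, 0.44) = 0.44
~(A4 & ~A4) = 1 − 0.44 = 0.56
A5 & A4 = min(a, b) on (0.37, 0.56) = 0.37
~A5 = 1 − 0.37 = 0.63
~A5 | A5 = max(a, b) on (0.63, 0.37) = 0.63
(A5 & A4) & (~A5 | A5) = min(a, b) on (0.37, 0.63) = 0.37
~(A4 & ~A4) | ((A5 & A4) & (~A5 | A5)) = max(a, b) on (0.56, 0.37) = 0.56
~(~(A4 & ~A4) | ((A5 & A4) & (~A5 | A5))) = 1 − 0.56 = 0.44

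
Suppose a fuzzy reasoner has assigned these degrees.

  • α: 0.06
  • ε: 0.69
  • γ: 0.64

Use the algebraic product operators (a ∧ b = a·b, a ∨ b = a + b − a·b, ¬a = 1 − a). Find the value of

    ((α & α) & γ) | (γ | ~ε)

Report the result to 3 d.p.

α & α = a·b on (0.0600, 0.0600) = 0.0036
(α & α) & γ = a·b on (0.0036, 0.6400) = 0.0023
~ε = 1 − 0.6900 = 0.3100
γ | ~ε = a + b − a·b on (0.6400, 0.3100) = 0.7516
((α & α) & γ) | (γ | ~ε) = a + b − a·b on (0.0023, 0.7516) = 0.7522

0.752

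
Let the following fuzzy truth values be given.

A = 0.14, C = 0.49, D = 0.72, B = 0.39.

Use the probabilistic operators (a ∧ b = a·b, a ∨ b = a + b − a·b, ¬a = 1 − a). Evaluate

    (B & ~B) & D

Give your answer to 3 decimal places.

0.171

~B = 1 − 0.3900 = 0.6100
B & ~B = a·b on (0.3900, 0.6100) = 0.2379
(B & ~B) & D = a·b on (0.2379, 0.7200) = 0.1713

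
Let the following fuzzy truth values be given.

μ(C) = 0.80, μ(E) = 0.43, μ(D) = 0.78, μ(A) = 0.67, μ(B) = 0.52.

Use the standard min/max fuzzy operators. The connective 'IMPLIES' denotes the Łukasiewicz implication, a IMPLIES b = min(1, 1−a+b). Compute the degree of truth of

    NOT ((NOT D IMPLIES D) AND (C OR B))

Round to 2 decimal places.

0.20

NOT D = 1 − 0.78 = 0.22
NOT D IMPLIES D  [Łukasiewicz: min(1, 1−a+b)] with a=0.22, b=0.78 → 1.00
C OR B = max(a, b) on (0.80, 0.52) = 0.80
(NOT D IMPLIES D) AND (C OR B) = min(a, b) on (1.00, 0.80) = 0.80
NOT ((NOT D IMPLIES D) AND (C OR B)) = 1 − 0.80 = 0.20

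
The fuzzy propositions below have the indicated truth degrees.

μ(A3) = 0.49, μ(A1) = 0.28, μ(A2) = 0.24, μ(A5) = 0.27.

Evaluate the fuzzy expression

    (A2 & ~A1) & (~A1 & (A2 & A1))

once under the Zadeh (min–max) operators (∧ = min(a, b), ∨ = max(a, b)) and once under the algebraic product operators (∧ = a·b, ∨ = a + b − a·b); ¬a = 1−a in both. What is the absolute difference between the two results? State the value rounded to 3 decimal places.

0.232

Under Zadeh (min–max):
  ~A1 = 1 − 0.28 = 0.72
  A2 & ~A1 = min(a, b) on (0.24, 0.72) = 0.24
  ~A1 = 1 − 0.28 = 0.72
  A2 & A1 = min(a, b) on (0.24, 0.28) = 0.24
  ~A1 & (A2 & A1) = min(a, b) on (0.72, 0.24) = 0.24
  (A2 & ~A1) & (~A1 & (A2 & A1)) = min(a, b) on (0.24, 0.24) = 0.24
  → value = 0.2400
Under algebraic product:
  ~A1 = 1 − 0.2800 = 0.7200
  A2 & ~A1 = a·b on (0.2400, 0.7200) = 0.1728
  ~A1 = 1 − 0.2800 = 0.7200
  A2 & A1 = a·b on (0.2400, 0.2800) = 0.0672
  ~A1 & (A2 & A1) = a·b on (0.7200, 0.0672) = 0.0484
  (A2 & ~A1) & (~A1 & (A2 & A1)) = a·b on (0.1728, 0.0484) = 0.0084
  → value = 0.0084
|0.2400 − 0.0084| = 0.232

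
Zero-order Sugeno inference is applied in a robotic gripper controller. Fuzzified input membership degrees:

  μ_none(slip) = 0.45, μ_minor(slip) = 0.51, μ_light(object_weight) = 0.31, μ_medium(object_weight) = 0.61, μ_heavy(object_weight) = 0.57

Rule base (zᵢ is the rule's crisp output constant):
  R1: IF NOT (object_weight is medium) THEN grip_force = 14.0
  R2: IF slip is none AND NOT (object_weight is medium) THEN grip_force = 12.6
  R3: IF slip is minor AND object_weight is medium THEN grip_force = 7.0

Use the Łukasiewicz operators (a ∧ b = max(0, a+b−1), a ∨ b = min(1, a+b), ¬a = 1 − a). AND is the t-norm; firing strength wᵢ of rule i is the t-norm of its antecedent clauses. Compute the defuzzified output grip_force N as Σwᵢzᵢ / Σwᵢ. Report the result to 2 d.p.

12.35

R1 (z=14.0): ¬medium=1−0.61=0.39 → w = 0.39
R2 (z=12.6): none=0.45, ¬medium=1−0.61=0.39; AND[max(0, a+b−1)] → w = 0.00
R3 (z=7.0): minor=0.51, medium=0.61; AND[max(0, a+b−1)] → w = 0.12
Weighted average = (0.39·14.0 + 0.00·12.6 + 0.12·7.0) / (0.39 + 0.00 + 0.12)
  = 6.3000 / 0.5100 = 12.35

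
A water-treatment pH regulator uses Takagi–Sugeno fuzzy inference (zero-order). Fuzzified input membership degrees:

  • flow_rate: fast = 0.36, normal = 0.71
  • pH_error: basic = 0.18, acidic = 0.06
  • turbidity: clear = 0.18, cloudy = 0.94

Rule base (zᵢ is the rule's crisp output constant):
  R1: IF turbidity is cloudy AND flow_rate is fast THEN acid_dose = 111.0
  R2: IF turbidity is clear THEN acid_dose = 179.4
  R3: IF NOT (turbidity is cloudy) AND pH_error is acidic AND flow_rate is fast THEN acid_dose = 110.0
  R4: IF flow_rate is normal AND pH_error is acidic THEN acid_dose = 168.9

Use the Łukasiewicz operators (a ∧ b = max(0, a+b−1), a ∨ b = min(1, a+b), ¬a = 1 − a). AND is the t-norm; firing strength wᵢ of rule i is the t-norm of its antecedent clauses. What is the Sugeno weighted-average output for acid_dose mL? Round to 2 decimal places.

R1 (z=111.0): cloudy=0.94, fast=0.36; AND[max(0, a+b−1)] → w = 0.30
R2 (z=179.4): clear=0.18 → w = 0.18
R3 (z=110.0): ¬cloudy=1−0.94=0.06, acidic=0.06, fast=0.36; AND[max(0, a+b−1)] → w = 0.00
R4 (z=168.9): normal=0.71, acidic=0.06; AND[max(0, a+b−1)] → w = 0.00
Weighted average = (0.30·111.0 + 0.18·179.4 + 0.00·110.0 + 0.00·168.9) / (0.30 + 0.18 + 0.00 + 0.00)
  = 65.5920 / 0.4800 = 136.65

136.65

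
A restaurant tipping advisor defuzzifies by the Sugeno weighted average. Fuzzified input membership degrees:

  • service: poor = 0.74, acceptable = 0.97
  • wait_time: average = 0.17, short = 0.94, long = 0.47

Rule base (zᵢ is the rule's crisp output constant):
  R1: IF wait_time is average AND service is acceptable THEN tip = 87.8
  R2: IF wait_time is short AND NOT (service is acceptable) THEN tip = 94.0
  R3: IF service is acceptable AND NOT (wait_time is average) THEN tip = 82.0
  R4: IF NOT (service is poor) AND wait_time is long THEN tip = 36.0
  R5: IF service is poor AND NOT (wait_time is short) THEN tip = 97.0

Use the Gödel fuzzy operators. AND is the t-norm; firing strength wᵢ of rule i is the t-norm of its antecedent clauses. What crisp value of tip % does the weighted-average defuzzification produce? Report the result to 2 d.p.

R1 (z=87.8): average=0.17, acceptable=0.97; AND[min(a, b)] → w = 0.17
R2 (z=94.0): short=0.94, ¬acceptable=1−0.97=0.03; AND[min(a, b)] → w = 0.03
R3 (z=82.0): acceptable=0.97, ¬average=1−0.17=0.83; AND[min(a, b)] → w = 0.83
R4 (z=36.0): ¬poor=1−0.74=0.26, long=0.47; AND[min(a, b)] → w = 0.26
R5 (z=97.0): poor=0.74, ¬short=1−0.94=0.06; AND[min(a, b)] → w = 0.06
Weighted average = (0.17·87.8 + 0.03·94.0 + 0.83·82.0 + 0.26·36.0 + 0.06·97.0) / (0.17 + 0.03 + 0.83 + 0.26 + 0.06)
  = 100.9860 / 1.3500 = 74.80

74.80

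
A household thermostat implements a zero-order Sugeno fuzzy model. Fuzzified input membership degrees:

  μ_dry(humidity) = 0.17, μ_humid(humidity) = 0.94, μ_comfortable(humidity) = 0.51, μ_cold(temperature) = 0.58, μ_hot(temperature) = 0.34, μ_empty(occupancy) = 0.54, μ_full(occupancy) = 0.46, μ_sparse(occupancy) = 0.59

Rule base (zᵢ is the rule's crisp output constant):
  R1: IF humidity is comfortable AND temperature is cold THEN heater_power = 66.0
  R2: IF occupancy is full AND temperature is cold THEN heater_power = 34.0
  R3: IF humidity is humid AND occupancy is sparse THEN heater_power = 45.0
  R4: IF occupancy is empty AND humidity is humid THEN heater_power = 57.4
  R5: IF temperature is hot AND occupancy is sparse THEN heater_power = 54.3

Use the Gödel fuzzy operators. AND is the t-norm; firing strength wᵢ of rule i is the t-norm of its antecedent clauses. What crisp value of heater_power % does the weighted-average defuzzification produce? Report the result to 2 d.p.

51.36

R1 (z=66.0): comfortable=0.51, cold=0.58; AND[min(a, b)] → w = 0.51
R2 (z=34.0): full=0.46, cold=0.58; AND[min(a, b)] → w = 0.46
R3 (z=45.0): humid=0.94, sparse=0.59; AND[min(a, b)] → w = 0.59
R4 (z=57.4): empty=0.54, humid=0.94; AND[min(a, b)] → w = 0.54
R5 (z=54.3): hot=0.34, sparse=0.59; AND[min(a, b)] → w = 0.34
Weighted average = (0.51·66.0 + 0.46·34.0 + 0.59·45.0 + 0.54·57.4 + 0.34·54.3) / (0.51 + 0.46 + 0.59 + 0.54 + 0.34)
  = 125.3080 / 2.4400 = 51.36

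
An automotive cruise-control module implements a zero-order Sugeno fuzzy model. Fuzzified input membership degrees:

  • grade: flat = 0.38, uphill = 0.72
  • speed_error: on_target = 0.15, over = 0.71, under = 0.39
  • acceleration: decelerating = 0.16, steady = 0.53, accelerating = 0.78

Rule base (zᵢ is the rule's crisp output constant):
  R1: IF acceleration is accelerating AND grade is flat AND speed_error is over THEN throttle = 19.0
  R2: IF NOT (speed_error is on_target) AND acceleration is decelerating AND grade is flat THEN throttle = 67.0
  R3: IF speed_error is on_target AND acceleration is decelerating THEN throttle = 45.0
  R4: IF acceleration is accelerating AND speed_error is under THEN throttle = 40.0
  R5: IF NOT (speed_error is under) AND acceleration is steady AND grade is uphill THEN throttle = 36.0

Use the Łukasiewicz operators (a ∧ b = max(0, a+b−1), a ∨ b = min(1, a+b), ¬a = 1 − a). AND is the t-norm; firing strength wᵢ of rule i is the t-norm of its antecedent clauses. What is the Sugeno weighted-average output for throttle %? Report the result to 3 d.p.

R1 (z=19.0): accelerating=0.78, flat=0.38, over=0.71; AND[max(0, a+b−1)] → w = 0.00
R2 (z=67.0): ¬on_target=1−0.15=0.85, decelerating=0.16, flat=0.38; AND[max(0, a+b−1)] → w = 0.00
R3 (z=45.0): on_target=0.15, decelerating=0.16; AND[max(0, a+b−1)] → w = 0.00
R4 (z=40.0): accelerating=0.78, under=0.39; AND[max(0, a+b−1)] → w = 0.17
R5 (z=36.0): ¬under=1−0.39=0.61, steady=0.53, uphill=0.72; AND[max(0, a+b−1)] → w = 0.00
Weighted average = (0.00·19.0 + 0.00·67.0 + 0.00·45.0 + 0.17·40.0 + 0.00·36.0) / (0.00 + 0.00 + 0.00 + 0.17 + 0.00)
  = 6.8000 / 0.1700 = 40.000

40.000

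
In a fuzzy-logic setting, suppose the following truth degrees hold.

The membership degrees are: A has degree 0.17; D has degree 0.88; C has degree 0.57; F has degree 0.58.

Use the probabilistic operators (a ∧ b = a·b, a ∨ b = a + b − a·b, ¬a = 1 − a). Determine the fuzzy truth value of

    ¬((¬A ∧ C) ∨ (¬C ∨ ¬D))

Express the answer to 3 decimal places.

¬A = 1 − 0.1700 = 0.8300
¬A ∧ C = a·b on (0.8300, 0.5700) = 0.4731
¬C = 1 − 0.5700 = 0.4300
¬D = 1 − 0.8800 = 0.1200
¬C ∨ ¬D = a + b − a·b on (0.4300, 0.1200) = 0.4984
(¬A ∧ C) ∨ (¬C ∨ ¬D) = a + b − a·b on (0.4731, 0.4984) = 0.7357
¬((¬A ∧ C) ∨ (¬C ∨ ¬D)) = 1 − 0.7357 = 0.2643

0.264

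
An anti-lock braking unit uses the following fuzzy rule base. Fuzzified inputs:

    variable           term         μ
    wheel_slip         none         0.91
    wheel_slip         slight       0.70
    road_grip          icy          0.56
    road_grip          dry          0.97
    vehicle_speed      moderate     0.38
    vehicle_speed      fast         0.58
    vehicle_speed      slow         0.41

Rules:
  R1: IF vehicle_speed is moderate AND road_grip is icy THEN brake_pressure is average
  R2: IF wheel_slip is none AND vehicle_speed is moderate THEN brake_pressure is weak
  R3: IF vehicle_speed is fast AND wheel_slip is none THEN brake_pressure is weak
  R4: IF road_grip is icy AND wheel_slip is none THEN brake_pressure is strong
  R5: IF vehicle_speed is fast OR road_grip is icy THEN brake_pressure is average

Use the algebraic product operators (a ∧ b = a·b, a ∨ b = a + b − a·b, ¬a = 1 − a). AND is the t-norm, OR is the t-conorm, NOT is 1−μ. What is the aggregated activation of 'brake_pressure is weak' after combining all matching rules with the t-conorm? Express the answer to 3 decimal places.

R1: moderate=0.38, icy=0.56; AND[a·b] → w = 0.2128
R2: none=0.91, moderate=0.38; AND[a·b] → w = 0.3458
R3: fast=0.58, none=0.91; AND[a·b] → w = 0.5278
R4: icy=0.56, none=0.91; AND[a·b] → w = 0.5096
R5: fast=0.58, icy=0.56; OR[a + b − a·b] → w = 0.8152
Rules with consequent 'weak': {R2, R3} → strengths 0.3458, 0.5278
Aggregate via t-conorm [a + b − a·b]: 0.6911

0.691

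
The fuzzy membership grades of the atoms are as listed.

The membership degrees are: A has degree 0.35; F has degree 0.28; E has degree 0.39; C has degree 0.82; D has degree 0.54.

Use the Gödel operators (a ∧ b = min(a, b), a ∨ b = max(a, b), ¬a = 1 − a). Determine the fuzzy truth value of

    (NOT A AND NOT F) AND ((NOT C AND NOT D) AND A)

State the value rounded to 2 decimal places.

0.18

NOT A = 1 − 0.35 = 0.65
NOT F = 1 − 0.28 = 0.72
NOT A AND NOT F = min(a, b) on (0.65, 0.72) = 0.65
NOT C = 1 − 0.82 = 0.18
NOT D = 1 − 0.54 = 0.46
NOT C AND NOT D = min(a, b) on (0.18, 0.46) = 0.18
(NOT C AND NOT D) AND A = min(a, b) on (0.18, 0.35) = 0.18
(NOT A AND NOT F) AND ((NOT C AND NOT D) AND A) = min(a, b) on (0.65, 0.18) = 0.18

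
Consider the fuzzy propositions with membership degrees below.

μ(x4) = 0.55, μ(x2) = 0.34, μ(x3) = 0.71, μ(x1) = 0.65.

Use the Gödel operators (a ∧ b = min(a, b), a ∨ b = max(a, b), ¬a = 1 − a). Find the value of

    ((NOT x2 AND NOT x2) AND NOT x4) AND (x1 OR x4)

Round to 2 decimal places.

0.45

NOT x2 = 1 − 0.34 = 0.66
NOT x2 = 1 − 0.34 = 0.66
NOT x2 AND NOT x2 = min(a, b) on (0.66, 0.66) = 0.66
NOT x4 = 1 − 0.55 = 0.45
(NOT x2 AND NOT x2) AND NOT x4 = min(a, b) on (0.66, 0.45) = 0.45
x1 OR x4 = max(a, b) on (0.65, 0.55) = 0.65
((NOT x2 AND NOT x2) AND NOT x4) AND (x1 OR x4) = min(a, b) on (0.45, 0.65) = 0.45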